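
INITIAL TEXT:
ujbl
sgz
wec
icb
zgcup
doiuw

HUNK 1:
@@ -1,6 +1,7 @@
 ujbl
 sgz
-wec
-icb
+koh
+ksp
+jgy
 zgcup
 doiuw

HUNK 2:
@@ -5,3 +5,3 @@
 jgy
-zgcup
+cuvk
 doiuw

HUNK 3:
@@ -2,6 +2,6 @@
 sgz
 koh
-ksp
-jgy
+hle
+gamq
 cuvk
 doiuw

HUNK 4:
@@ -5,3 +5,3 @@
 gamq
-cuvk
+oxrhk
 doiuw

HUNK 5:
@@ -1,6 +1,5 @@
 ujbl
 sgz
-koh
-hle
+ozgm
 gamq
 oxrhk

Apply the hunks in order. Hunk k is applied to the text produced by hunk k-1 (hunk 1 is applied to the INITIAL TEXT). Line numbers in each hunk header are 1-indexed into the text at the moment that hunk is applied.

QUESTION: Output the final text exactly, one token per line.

Answer: ujbl
sgz
ozgm
gamq
oxrhk
doiuw

Derivation:
Hunk 1: at line 1 remove [wec,icb] add [koh,ksp,jgy] -> 7 lines: ujbl sgz koh ksp jgy zgcup doiuw
Hunk 2: at line 5 remove [zgcup] add [cuvk] -> 7 lines: ujbl sgz koh ksp jgy cuvk doiuw
Hunk 3: at line 2 remove [ksp,jgy] add [hle,gamq] -> 7 lines: ujbl sgz koh hle gamq cuvk doiuw
Hunk 4: at line 5 remove [cuvk] add [oxrhk] -> 7 lines: ujbl sgz koh hle gamq oxrhk doiuw
Hunk 5: at line 1 remove [koh,hle] add [ozgm] -> 6 lines: ujbl sgz ozgm gamq oxrhk doiuw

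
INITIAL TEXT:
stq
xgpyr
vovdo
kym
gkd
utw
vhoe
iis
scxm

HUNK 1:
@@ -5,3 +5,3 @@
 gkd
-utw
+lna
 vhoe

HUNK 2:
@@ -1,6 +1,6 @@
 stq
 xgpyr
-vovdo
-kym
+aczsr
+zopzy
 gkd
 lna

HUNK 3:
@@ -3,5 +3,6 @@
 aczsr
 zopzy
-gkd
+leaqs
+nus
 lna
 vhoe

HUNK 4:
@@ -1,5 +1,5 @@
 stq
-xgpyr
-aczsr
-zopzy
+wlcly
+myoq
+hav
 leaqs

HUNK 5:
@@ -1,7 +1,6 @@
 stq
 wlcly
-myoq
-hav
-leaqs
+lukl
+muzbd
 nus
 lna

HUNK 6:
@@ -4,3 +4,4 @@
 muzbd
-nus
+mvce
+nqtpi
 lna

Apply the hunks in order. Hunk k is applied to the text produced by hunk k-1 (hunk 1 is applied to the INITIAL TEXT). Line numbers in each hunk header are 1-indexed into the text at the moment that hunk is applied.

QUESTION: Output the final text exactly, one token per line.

Hunk 1: at line 5 remove [utw] add [lna] -> 9 lines: stq xgpyr vovdo kym gkd lna vhoe iis scxm
Hunk 2: at line 1 remove [vovdo,kym] add [aczsr,zopzy] -> 9 lines: stq xgpyr aczsr zopzy gkd lna vhoe iis scxm
Hunk 3: at line 3 remove [gkd] add [leaqs,nus] -> 10 lines: stq xgpyr aczsr zopzy leaqs nus lna vhoe iis scxm
Hunk 4: at line 1 remove [xgpyr,aczsr,zopzy] add [wlcly,myoq,hav] -> 10 lines: stq wlcly myoq hav leaqs nus lna vhoe iis scxm
Hunk 5: at line 1 remove [myoq,hav,leaqs] add [lukl,muzbd] -> 9 lines: stq wlcly lukl muzbd nus lna vhoe iis scxm
Hunk 6: at line 4 remove [nus] add [mvce,nqtpi] -> 10 lines: stq wlcly lukl muzbd mvce nqtpi lna vhoe iis scxm

Answer: stq
wlcly
lukl
muzbd
mvce
nqtpi
lna
vhoe
iis
scxm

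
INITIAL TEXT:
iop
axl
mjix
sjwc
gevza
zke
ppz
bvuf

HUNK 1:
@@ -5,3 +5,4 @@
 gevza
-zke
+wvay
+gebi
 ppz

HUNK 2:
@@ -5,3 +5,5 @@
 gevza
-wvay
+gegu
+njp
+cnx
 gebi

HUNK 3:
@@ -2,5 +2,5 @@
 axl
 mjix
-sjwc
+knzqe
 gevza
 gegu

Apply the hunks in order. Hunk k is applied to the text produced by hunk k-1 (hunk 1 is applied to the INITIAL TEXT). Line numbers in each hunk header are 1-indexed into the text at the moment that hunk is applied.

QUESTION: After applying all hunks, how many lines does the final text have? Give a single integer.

Answer: 11

Derivation:
Hunk 1: at line 5 remove [zke] add [wvay,gebi] -> 9 lines: iop axl mjix sjwc gevza wvay gebi ppz bvuf
Hunk 2: at line 5 remove [wvay] add [gegu,njp,cnx] -> 11 lines: iop axl mjix sjwc gevza gegu njp cnx gebi ppz bvuf
Hunk 3: at line 2 remove [sjwc] add [knzqe] -> 11 lines: iop axl mjix knzqe gevza gegu njp cnx gebi ppz bvuf
Final line count: 11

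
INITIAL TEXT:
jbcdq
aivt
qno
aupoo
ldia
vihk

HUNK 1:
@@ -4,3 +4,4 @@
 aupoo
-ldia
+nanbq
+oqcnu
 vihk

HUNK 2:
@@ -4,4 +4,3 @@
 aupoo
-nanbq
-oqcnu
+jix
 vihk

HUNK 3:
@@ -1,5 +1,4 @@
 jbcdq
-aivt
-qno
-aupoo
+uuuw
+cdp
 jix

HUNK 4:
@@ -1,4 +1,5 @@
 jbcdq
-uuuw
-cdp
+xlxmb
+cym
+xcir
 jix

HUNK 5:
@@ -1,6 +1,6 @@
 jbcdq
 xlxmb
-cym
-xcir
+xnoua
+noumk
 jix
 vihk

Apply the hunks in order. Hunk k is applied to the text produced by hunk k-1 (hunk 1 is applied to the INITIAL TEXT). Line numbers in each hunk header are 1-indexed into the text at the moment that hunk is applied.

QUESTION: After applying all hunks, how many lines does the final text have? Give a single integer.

Hunk 1: at line 4 remove [ldia] add [nanbq,oqcnu] -> 7 lines: jbcdq aivt qno aupoo nanbq oqcnu vihk
Hunk 2: at line 4 remove [nanbq,oqcnu] add [jix] -> 6 lines: jbcdq aivt qno aupoo jix vihk
Hunk 3: at line 1 remove [aivt,qno,aupoo] add [uuuw,cdp] -> 5 lines: jbcdq uuuw cdp jix vihk
Hunk 4: at line 1 remove [uuuw,cdp] add [xlxmb,cym,xcir] -> 6 lines: jbcdq xlxmb cym xcir jix vihk
Hunk 5: at line 1 remove [cym,xcir] add [xnoua,noumk] -> 6 lines: jbcdq xlxmb xnoua noumk jix vihk
Final line count: 6

Answer: 6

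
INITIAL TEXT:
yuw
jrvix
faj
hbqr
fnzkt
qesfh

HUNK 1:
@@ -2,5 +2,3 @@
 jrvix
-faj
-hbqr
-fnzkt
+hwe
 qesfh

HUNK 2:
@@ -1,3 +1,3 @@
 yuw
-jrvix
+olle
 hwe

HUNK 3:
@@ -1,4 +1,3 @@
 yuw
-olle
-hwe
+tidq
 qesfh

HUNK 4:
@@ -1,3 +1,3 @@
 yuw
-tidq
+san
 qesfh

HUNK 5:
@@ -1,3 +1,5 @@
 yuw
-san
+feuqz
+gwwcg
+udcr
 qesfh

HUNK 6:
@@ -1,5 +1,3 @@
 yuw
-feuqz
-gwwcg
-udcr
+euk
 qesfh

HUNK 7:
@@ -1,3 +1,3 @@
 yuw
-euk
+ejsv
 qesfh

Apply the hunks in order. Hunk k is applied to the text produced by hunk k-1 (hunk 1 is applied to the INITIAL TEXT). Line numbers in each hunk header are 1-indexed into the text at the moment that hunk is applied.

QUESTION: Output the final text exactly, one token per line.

Hunk 1: at line 2 remove [faj,hbqr,fnzkt] add [hwe] -> 4 lines: yuw jrvix hwe qesfh
Hunk 2: at line 1 remove [jrvix] add [olle] -> 4 lines: yuw olle hwe qesfh
Hunk 3: at line 1 remove [olle,hwe] add [tidq] -> 3 lines: yuw tidq qesfh
Hunk 4: at line 1 remove [tidq] add [san] -> 3 lines: yuw san qesfh
Hunk 5: at line 1 remove [san] add [feuqz,gwwcg,udcr] -> 5 lines: yuw feuqz gwwcg udcr qesfh
Hunk 6: at line 1 remove [feuqz,gwwcg,udcr] add [euk] -> 3 lines: yuw euk qesfh
Hunk 7: at line 1 remove [euk] add [ejsv] -> 3 lines: yuw ejsv qesfh

Answer: yuw
ejsv
qesfh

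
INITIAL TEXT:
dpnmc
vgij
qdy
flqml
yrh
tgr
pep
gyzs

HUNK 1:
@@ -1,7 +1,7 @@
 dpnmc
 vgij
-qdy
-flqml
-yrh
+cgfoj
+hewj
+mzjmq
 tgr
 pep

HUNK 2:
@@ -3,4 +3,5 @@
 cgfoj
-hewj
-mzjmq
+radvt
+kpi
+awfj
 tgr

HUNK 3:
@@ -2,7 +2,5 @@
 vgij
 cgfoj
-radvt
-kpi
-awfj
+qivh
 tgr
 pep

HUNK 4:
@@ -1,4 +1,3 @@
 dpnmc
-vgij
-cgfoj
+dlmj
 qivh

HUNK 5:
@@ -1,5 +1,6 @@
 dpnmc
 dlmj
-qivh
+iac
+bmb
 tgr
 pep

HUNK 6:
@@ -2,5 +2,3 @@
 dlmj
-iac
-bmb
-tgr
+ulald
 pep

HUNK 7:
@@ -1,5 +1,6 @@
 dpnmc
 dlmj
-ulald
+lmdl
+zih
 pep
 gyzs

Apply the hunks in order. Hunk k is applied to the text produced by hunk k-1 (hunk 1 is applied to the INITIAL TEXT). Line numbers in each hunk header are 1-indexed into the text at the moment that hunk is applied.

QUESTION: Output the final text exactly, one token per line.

Hunk 1: at line 1 remove [qdy,flqml,yrh] add [cgfoj,hewj,mzjmq] -> 8 lines: dpnmc vgij cgfoj hewj mzjmq tgr pep gyzs
Hunk 2: at line 3 remove [hewj,mzjmq] add [radvt,kpi,awfj] -> 9 lines: dpnmc vgij cgfoj radvt kpi awfj tgr pep gyzs
Hunk 3: at line 2 remove [radvt,kpi,awfj] add [qivh] -> 7 lines: dpnmc vgij cgfoj qivh tgr pep gyzs
Hunk 4: at line 1 remove [vgij,cgfoj] add [dlmj] -> 6 lines: dpnmc dlmj qivh tgr pep gyzs
Hunk 5: at line 1 remove [qivh] add [iac,bmb] -> 7 lines: dpnmc dlmj iac bmb tgr pep gyzs
Hunk 6: at line 2 remove [iac,bmb,tgr] add [ulald] -> 5 lines: dpnmc dlmj ulald pep gyzs
Hunk 7: at line 1 remove [ulald] add [lmdl,zih] -> 6 lines: dpnmc dlmj lmdl zih pep gyzs

Answer: dpnmc
dlmj
lmdl
zih
pep
gyzs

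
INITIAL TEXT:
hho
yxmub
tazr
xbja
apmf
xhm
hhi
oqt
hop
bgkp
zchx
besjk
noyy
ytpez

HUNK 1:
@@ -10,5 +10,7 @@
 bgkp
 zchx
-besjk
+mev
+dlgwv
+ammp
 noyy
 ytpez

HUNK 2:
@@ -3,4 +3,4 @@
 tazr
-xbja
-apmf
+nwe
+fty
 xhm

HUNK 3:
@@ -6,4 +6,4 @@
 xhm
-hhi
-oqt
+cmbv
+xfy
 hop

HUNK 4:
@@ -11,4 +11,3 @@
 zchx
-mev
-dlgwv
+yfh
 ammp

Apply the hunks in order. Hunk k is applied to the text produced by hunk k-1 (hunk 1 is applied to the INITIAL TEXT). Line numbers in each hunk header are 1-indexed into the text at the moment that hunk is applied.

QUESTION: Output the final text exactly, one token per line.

Hunk 1: at line 10 remove [besjk] add [mev,dlgwv,ammp] -> 16 lines: hho yxmub tazr xbja apmf xhm hhi oqt hop bgkp zchx mev dlgwv ammp noyy ytpez
Hunk 2: at line 3 remove [xbja,apmf] add [nwe,fty] -> 16 lines: hho yxmub tazr nwe fty xhm hhi oqt hop bgkp zchx mev dlgwv ammp noyy ytpez
Hunk 3: at line 6 remove [hhi,oqt] add [cmbv,xfy] -> 16 lines: hho yxmub tazr nwe fty xhm cmbv xfy hop bgkp zchx mev dlgwv ammp noyy ytpez
Hunk 4: at line 11 remove [mev,dlgwv] add [yfh] -> 15 lines: hho yxmub tazr nwe fty xhm cmbv xfy hop bgkp zchx yfh ammp noyy ytpez

Answer: hho
yxmub
tazr
nwe
fty
xhm
cmbv
xfy
hop
bgkp
zchx
yfh
ammp
noyy
ytpez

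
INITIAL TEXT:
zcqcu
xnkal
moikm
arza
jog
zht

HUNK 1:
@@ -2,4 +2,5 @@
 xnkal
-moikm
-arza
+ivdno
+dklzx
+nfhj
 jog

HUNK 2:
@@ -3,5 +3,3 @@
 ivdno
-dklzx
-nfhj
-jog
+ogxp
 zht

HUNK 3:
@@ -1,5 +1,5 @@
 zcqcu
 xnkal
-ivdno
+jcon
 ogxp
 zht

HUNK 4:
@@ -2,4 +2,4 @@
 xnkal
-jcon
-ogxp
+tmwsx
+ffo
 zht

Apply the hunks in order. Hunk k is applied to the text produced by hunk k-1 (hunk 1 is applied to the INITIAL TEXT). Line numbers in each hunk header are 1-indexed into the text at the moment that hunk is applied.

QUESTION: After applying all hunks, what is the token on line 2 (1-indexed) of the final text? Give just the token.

Answer: xnkal

Derivation:
Hunk 1: at line 2 remove [moikm,arza] add [ivdno,dklzx,nfhj] -> 7 lines: zcqcu xnkal ivdno dklzx nfhj jog zht
Hunk 2: at line 3 remove [dklzx,nfhj,jog] add [ogxp] -> 5 lines: zcqcu xnkal ivdno ogxp zht
Hunk 3: at line 1 remove [ivdno] add [jcon] -> 5 lines: zcqcu xnkal jcon ogxp zht
Hunk 4: at line 2 remove [jcon,ogxp] add [tmwsx,ffo] -> 5 lines: zcqcu xnkal tmwsx ffo zht
Final line 2: xnkal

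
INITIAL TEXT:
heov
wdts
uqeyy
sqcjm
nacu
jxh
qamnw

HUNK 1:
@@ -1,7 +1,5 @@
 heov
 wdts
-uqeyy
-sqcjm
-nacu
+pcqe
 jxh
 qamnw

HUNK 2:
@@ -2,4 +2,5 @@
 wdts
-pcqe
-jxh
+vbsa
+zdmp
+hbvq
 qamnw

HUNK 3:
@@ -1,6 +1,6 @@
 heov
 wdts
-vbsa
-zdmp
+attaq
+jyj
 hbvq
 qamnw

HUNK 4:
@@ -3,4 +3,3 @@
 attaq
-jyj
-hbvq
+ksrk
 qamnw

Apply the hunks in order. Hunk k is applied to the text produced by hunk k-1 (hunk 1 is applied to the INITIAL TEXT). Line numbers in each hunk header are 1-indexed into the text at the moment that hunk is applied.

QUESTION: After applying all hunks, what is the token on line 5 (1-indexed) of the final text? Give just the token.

Answer: qamnw

Derivation:
Hunk 1: at line 1 remove [uqeyy,sqcjm,nacu] add [pcqe] -> 5 lines: heov wdts pcqe jxh qamnw
Hunk 2: at line 2 remove [pcqe,jxh] add [vbsa,zdmp,hbvq] -> 6 lines: heov wdts vbsa zdmp hbvq qamnw
Hunk 3: at line 1 remove [vbsa,zdmp] add [attaq,jyj] -> 6 lines: heov wdts attaq jyj hbvq qamnw
Hunk 4: at line 3 remove [jyj,hbvq] add [ksrk] -> 5 lines: heov wdts attaq ksrk qamnw
Final line 5: qamnw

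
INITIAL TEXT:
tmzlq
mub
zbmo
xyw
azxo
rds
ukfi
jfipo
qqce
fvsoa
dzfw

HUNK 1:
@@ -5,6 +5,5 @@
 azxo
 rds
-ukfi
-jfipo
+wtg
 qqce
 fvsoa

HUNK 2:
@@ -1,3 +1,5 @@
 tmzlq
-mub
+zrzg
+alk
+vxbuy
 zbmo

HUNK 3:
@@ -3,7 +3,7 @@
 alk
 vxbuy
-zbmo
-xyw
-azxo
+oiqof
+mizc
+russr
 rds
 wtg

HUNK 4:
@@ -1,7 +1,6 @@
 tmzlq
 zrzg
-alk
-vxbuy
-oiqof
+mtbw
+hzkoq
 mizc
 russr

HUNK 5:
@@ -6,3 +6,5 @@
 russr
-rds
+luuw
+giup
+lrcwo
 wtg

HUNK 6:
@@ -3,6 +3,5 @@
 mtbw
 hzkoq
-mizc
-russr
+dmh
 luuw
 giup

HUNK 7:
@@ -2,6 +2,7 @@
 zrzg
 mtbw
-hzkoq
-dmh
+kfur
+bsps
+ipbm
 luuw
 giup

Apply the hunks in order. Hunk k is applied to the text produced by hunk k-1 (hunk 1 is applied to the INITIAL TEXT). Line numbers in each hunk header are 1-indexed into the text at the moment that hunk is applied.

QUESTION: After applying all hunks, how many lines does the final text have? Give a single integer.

Hunk 1: at line 5 remove [ukfi,jfipo] add [wtg] -> 10 lines: tmzlq mub zbmo xyw azxo rds wtg qqce fvsoa dzfw
Hunk 2: at line 1 remove [mub] add [zrzg,alk,vxbuy] -> 12 lines: tmzlq zrzg alk vxbuy zbmo xyw azxo rds wtg qqce fvsoa dzfw
Hunk 3: at line 3 remove [zbmo,xyw,azxo] add [oiqof,mizc,russr] -> 12 lines: tmzlq zrzg alk vxbuy oiqof mizc russr rds wtg qqce fvsoa dzfw
Hunk 4: at line 1 remove [alk,vxbuy,oiqof] add [mtbw,hzkoq] -> 11 lines: tmzlq zrzg mtbw hzkoq mizc russr rds wtg qqce fvsoa dzfw
Hunk 5: at line 6 remove [rds] add [luuw,giup,lrcwo] -> 13 lines: tmzlq zrzg mtbw hzkoq mizc russr luuw giup lrcwo wtg qqce fvsoa dzfw
Hunk 6: at line 3 remove [mizc,russr] add [dmh] -> 12 lines: tmzlq zrzg mtbw hzkoq dmh luuw giup lrcwo wtg qqce fvsoa dzfw
Hunk 7: at line 2 remove [hzkoq,dmh] add [kfur,bsps,ipbm] -> 13 lines: tmzlq zrzg mtbw kfur bsps ipbm luuw giup lrcwo wtg qqce fvsoa dzfw
Final line count: 13

Answer: 13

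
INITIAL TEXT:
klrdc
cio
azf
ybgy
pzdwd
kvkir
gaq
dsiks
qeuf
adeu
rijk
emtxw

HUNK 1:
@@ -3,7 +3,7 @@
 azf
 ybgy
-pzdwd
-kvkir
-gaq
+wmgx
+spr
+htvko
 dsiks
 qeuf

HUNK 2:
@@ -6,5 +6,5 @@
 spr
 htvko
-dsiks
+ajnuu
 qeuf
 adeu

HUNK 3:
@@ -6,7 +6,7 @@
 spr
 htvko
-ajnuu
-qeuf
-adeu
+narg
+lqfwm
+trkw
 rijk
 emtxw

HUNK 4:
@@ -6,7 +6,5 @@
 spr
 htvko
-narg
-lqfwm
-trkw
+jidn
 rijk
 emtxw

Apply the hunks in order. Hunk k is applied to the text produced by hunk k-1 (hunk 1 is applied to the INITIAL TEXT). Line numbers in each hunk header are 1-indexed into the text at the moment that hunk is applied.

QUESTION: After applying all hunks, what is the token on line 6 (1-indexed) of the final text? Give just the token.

Answer: spr

Derivation:
Hunk 1: at line 3 remove [pzdwd,kvkir,gaq] add [wmgx,spr,htvko] -> 12 lines: klrdc cio azf ybgy wmgx spr htvko dsiks qeuf adeu rijk emtxw
Hunk 2: at line 6 remove [dsiks] add [ajnuu] -> 12 lines: klrdc cio azf ybgy wmgx spr htvko ajnuu qeuf adeu rijk emtxw
Hunk 3: at line 6 remove [ajnuu,qeuf,adeu] add [narg,lqfwm,trkw] -> 12 lines: klrdc cio azf ybgy wmgx spr htvko narg lqfwm trkw rijk emtxw
Hunk 4: at line 6 remove [narg,lqfwm,trkw] add [jidn] -> 10 lines: klrdc cio azf ybgy wmgx spr htvko jidn rijk emtxw
Final line 6: spr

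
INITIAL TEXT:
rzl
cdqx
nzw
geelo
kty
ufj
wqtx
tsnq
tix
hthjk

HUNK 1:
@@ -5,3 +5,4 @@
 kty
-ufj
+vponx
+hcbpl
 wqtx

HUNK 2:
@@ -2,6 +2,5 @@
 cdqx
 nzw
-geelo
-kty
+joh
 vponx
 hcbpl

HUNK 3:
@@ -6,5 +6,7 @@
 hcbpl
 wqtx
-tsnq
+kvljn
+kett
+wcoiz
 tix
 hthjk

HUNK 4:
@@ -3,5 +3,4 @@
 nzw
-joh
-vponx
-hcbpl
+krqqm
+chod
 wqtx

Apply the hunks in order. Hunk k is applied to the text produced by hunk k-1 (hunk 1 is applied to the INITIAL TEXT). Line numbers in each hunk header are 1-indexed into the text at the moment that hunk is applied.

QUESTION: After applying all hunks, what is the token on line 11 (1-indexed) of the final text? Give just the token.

Hunk 1: at line 5 remove [ufj] add [vponx,hcbpl] -> 11 lines: rzl cdqx nzw geelo kty vponx hcbpl wqtx tsnq tix hthjk
Hunk 2: at line 2 remove [geelo,kty] add [joh] -> 10 lines: rzl cdqx nzw joh vponx hcbpl wqtx tsnq tix hthjk
Hunk 3: at line 6 remove [tsnq] add [kvljn,kett,wcoiz] -> 12 lines: rzl cdqx nzw joh vponx hcbpl wqtx kvljn kett wcoiz tix hthjk
Hunk 4: at line 3 remove [joh,vponx,hcbpl] add [krqqm,chod] -> 11 lines: rzl cdqx nzw krqqm chod wqtx kvljn kett wcoiz tix hthjk
Final line 11: hthjk

Answer: hthjk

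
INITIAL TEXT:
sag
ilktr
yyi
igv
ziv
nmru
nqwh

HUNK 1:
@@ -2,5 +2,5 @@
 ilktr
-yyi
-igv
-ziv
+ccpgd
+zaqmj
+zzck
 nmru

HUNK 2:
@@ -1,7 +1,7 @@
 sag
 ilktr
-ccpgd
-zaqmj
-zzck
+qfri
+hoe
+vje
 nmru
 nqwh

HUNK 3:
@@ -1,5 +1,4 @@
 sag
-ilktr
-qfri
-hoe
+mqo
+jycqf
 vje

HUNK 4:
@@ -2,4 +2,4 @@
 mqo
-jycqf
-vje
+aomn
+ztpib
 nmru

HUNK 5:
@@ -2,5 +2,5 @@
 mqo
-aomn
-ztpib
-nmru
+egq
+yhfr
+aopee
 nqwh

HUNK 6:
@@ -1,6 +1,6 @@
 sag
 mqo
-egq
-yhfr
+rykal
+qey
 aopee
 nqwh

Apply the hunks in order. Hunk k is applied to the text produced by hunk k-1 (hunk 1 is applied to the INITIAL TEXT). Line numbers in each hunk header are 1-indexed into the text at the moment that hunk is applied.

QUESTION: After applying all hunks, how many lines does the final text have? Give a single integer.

Answer: 6

Derivation:
Hunk 1: at line 2 remove [yyi,igv,ziv] add [ccpgd,zaqmj,zzck] -> 7 lines: sag ilktr ccpgd zaqmj zzck nmru nqwh
Hunk 2: at line 1 remove [ccpgd,zaqmj,zzck] add [qfri,hoe,vje] -> 7 lines: sag ilktr qfri hoe vje nmru nqwh
Hunk 3: at line 1 remove [ilktr,qfri,hoe] add [mqo,jycqf] -> 6 lines: sag mqo jycqf vje nmru nqwh
Hunk 4: at line 2 remove [jycqf,vje] add [aomn,ztpib] -> 6 lines: sag mqo aomn ztpib nmru nqwh
Hunk 5: at line 2 remove [aomn,ztpib,nmru] add [egq,yhfr,aopee] -> 6 lines: sag mqo egq yhfr aopee nqwh
Hunk 6: at line 1 remove [egq,yhfr] add [rykal,qey] -> 6 lines: sag mqo rykal qey aopee nqwh
Final line count: 6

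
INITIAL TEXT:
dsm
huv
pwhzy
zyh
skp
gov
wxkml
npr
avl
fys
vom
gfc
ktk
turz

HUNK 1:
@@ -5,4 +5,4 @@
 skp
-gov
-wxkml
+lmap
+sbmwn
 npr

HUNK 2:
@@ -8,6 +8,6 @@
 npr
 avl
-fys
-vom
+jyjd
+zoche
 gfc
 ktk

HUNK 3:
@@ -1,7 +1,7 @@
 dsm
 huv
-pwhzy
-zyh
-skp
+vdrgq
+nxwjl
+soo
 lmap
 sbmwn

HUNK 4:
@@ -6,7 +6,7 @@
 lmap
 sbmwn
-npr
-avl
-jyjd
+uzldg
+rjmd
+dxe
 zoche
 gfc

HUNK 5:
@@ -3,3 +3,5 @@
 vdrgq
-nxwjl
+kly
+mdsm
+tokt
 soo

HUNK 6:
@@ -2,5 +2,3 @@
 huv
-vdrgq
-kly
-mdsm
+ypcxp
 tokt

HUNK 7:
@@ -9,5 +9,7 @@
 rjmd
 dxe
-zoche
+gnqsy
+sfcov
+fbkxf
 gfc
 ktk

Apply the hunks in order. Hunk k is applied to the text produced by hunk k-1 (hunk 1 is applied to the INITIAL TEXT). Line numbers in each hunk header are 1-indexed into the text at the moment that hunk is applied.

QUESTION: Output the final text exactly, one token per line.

Hunk 1: at line 5 remove [gov,wxkml] add [lmap,sbmwn] -> 14 lines: dsm huv pwhzy zyh skp lmap sbmwn npr avl fys vom gfc ktk turz
Hunk 2: at line 8 remove [fys,vom] add [jyjd,zoche] -> 14 lines: dsm huv pwhzy zyh skp lmap sbmwn npr avl jyjd zoche gfc ktk turz
Hunk 3: at line 1 remove [pwhzy,zyh,skp] add [vdrgq,nxwjl,soo] -> 14 lines: dsm huv vdrgq nxwjl soo lmap sbmwn npr avl jyjd zoche gfc ktk turz
Hunk 4: at line 6 remove [npr,avl,jyjd] add [uzldg,rjmd,dxe] -> 14 lines: dsm huv vdrgq nxwjl soo lmap sbmwn uzldg rjmd dxe zoche gfc ktk turz
Hunk 5: at line 3 remove [nxwjl] add [kly,mdsm,tokt] -> 16 lines: dsm huv vdrgq kly mdsm tokt soo lmap sbmwn uzldg rjmd dxe zoche gfc ktk turz
Hunk 6: at line 2 remove [vdrgq,kly,mdsm] add [ypcxp] -> 14 lines: dsm huv ypcxp tokt soo lmap sbmwn uzldg rjmd dxe zoche gfc ktk turz
Hunk 7: at line 9 remove [zoche] add [gnqsy,sfcov,fbkxf] -> 16 lines: dsm huv ypcxp tokt soo lmap sbmwn uzldg rjmd dxe gnqsy sfcov fbkxf gfc ktk turz

Answer: dsm
huv
ypcxp
tokt
soo
lmap
sbmwn
uzldg
rjmd
dxe
gnqsy
sfcov
fbkxf
gfc
ktk
turz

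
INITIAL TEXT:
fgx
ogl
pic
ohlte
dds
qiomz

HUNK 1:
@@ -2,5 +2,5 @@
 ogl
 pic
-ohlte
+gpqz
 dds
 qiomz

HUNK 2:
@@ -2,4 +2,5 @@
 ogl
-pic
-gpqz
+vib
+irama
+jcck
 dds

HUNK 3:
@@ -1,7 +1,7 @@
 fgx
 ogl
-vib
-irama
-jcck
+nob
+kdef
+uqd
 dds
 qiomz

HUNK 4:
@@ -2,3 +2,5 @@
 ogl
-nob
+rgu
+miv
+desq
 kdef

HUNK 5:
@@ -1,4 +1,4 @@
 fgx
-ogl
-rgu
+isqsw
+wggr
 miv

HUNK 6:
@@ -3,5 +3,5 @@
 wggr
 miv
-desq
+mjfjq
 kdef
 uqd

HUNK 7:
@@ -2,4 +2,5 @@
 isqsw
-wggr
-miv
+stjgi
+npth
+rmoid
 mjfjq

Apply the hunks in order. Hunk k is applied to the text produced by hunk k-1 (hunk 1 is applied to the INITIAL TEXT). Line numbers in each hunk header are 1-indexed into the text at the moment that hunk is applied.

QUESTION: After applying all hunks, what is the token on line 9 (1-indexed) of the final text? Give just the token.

Hunk 1: at line 2 remove [ohlte] add [gpqz] -> 6 lines: fgx ogl pic gpqz dds qiomz
Hunk 2: at line 2 remove [pic,gpqz] add [vib,irama,jcck] -> 7 lines: fgx ogl vib irama jcck dds qiomz
Hunk 3: at line 1 remove [vib,irama,jcck] add [nob,kdef,uqd] -> 7 lines: fgx ogl nob kdef uqd dds qiomz
Hunk 4: at line 2 remove [nob] add [rgu,miv,desq] -> 9 lines: fgx ogl rgu miv desq kdef uqd dds qiomz
Hunk 5: at line 1 remove [ogl,rgu] add [isqsw,wggr] -> 9 lines: fgx isqsw wggr miv desq kdef uqd dds qiomz
Hunk 6: at line 3 remove [desq] add [mjfjq] -> 9 lines: fgx isqsw wggr miv mjfjq kdef uqd dds qiomz
Hunk 7: at line 2 remove [wggr,miv] add [stjgi,npth,rmoid] -> 10 lines: fgx isqsw stjgi npth rmoid mjfjq kdef uqd dds qiomz
Final line 9: dds

Answer: dds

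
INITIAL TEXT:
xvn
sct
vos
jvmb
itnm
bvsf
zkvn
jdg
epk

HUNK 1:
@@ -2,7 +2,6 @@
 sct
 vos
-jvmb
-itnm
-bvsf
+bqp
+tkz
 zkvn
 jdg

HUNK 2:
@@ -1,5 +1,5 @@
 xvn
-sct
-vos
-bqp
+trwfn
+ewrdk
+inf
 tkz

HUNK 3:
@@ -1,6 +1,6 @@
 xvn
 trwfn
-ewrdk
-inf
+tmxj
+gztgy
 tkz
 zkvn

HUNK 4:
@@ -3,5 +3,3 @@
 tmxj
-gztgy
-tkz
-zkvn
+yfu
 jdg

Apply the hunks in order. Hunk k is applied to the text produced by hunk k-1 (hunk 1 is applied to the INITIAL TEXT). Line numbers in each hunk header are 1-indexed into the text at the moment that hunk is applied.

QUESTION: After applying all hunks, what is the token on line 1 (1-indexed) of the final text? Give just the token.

Hunk 1: at line 2 remove [jvmb,itnm,bvsf] add [bqp,tkz] -> 8 lines: xvn sct vos bqp tkz zkvn jdg epk
Hunk 2: at line 1 remove [sct,vos,bqp] add [trwfn,ewrdk,inf] -> 8 lines: xvn trwfn ewrdk inf tkz zkvn jdg epk
Hunk 3: at line 1 remove [ewrdk,inf] add [tmxj,gztgy] -> 8 lines: xvn trwfn tmxj gztgy tkz zkvn jdg epk
Hunk 4: at line 3 remove [gztgy,tkz,zkvn] add [yfu] -> 6 lines: xvn trwfn tmxj yfu jdg epk
Final line 1: xvn

Answer: xvn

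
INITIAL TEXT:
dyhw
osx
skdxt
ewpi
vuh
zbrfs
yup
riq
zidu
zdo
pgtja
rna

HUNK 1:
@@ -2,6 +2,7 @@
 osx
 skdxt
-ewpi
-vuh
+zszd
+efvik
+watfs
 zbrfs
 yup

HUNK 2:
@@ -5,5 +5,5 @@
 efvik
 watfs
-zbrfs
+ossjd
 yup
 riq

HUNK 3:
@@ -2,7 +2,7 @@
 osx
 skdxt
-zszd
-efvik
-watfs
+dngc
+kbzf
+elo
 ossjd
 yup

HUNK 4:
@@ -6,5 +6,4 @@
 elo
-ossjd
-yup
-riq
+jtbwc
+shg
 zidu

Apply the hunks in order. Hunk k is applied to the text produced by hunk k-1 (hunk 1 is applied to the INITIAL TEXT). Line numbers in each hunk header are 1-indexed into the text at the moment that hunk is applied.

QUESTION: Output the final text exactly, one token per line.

Hunk 1: at line 2 remove [ewpi,vuh] add [zszd,efvik,watfs] -> 13 lines: dyhw osx skdxt zszd efvik watfs zbrfs yup riq zidu zdo pgtja rna
Hunk 2: at line 5 remove [zbrfs] add [ossjd] -> 13 lines: dyhw osx skdxt zszd efvik watfs ossjd yup riq zidu zdo pgtja rna
Hunk 3: at line 2 remove [zszd,efvik,watfs] add [dngc,kbzf,elo] -> 13 lines: dyhw osx skdxt dngc kbzf elo ossjd yup riq zidu zdo pgtja rna
Hunk 4: at line 6 remove [ossjd,yup,riq] add [jtbwc,shg] -> 12 lines: dyhw osx skdxt dngc kbzf elo jtbwc shg zidu zdo pgtja rna

Answer: dyhw
osx
skdxt
dngc
kbzf
elo
jtbwc
shg
zidu
zdo
pgtja
rna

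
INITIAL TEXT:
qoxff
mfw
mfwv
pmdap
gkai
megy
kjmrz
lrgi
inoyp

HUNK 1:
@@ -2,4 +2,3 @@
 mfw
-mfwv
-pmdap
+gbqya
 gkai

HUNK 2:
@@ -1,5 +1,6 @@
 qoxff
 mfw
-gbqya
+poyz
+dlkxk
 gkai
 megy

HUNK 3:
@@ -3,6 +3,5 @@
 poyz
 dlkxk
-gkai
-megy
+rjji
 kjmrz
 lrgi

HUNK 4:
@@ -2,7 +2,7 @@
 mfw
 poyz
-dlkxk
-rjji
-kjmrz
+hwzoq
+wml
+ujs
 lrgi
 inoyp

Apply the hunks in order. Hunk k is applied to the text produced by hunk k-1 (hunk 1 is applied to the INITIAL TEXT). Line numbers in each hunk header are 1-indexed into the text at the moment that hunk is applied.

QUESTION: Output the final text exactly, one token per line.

Hunk 1: at line 2 remove [mfwv,pmdap] add [gbqya] -> 8 lines: qoxff mfw gbqya gkai megy kjmrz lrgi inoyp
Hunk 2: at line 1 remove [gbqya] add [poyz,dlkxk] -> 9 lines: qoxff mfw poyz dlkxk gkai megy kjmrz lrgi inoyp
Hunk 3: at line 3 remove [gkai,megy] add [rjji] -> 8 lines: qoxff mfw poyz dlkxk rjji kjmrz lrgi inoyp
Hunk 4: at line 2 remove [dlkxk,rjji,kjmrz] add [hwzoq,wml,ujs] -> 8 lines: qoxff mfw poyz hwzoq wml ujs lrgi inoyp

Answer: qoxff
mfw
poyz
hwzoq
wml
ujs
lrgi
inoyp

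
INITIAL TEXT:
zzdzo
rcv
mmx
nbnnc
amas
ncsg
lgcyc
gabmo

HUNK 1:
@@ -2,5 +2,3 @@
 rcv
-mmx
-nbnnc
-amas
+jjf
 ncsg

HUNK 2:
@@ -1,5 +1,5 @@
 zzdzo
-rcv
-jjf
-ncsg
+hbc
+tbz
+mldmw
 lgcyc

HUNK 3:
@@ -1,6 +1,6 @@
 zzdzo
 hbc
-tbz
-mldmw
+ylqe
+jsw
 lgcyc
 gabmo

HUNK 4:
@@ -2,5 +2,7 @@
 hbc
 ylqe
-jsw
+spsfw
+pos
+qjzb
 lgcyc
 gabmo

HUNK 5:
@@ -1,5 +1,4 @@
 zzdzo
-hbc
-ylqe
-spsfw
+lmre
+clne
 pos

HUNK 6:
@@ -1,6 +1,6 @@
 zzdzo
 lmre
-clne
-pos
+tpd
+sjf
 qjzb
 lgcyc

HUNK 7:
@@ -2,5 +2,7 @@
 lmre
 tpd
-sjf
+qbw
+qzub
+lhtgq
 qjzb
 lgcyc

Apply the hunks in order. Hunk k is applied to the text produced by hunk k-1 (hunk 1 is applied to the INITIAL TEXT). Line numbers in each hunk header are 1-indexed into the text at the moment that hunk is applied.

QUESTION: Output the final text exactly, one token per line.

Hunk 1: at line 2 remove [mmx,nbnnc,amas] add [jjf] -> 6 lines: zzdzo rcv jjf ncsg lgcyc gabmo
Hunk 2: at line 1 remove [rcv,jjf,ncsg] add [hbc,tbz,mldmw] -> 6 lines: zzdzo hbc tbz mldmw lgcyc gabmo
Hunk 3: at line 1 remove [tbz,mldmw] add [ylqe,jsw] -> 6 lines: zzdzo hbc ylqe jsw lgcyc gabmo
Hunk 4: at line 2 remove [jsw] add [spsfw,pos,qjzb] -> 8 lines: zzdzo hbc ylqe spsfw pos qjzb lgcyc gabmo
Hunk 5: at line 1 remove [hbc,ylqe,spsfw] add [lmre,clne] -> 7 lines: zzdzo lmre clne pos qjzb lgcyc gabmo
Hunk 6: at line 1 remove [clne,pos] add [tpd,sjf] -> 7 lines: zzdzo lmre tpd sjf qjzb lgcyc gabmo
Hunk 7: at line 2 remove [sjf] add [qbw,qzub,lhtgq] -> 9 lines: zzdzo lmre tpd qbw qzub lhtgq qjzb lgcyc gabmo

Answer: zzdzo
lmre
tpd
qbw
qzub
lhtgq
qjzb
lgcyc
gabmo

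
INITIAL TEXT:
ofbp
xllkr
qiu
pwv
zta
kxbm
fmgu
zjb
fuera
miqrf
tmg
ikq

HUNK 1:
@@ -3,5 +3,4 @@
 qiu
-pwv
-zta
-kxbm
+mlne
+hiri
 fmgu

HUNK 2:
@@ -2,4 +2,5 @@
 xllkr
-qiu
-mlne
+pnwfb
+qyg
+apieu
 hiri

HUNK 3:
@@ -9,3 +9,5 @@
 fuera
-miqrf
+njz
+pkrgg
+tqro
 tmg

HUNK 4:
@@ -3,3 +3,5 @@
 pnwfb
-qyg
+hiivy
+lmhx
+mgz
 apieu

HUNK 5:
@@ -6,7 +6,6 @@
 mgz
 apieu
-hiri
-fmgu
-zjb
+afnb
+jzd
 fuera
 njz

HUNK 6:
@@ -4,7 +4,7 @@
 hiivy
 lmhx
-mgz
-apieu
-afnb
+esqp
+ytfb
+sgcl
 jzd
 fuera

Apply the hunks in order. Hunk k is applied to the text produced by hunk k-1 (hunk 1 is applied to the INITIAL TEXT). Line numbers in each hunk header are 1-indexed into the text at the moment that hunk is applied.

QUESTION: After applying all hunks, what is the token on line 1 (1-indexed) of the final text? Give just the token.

Answer: ofbp

Derivation:
Hunk 1: at line 3 remove [pwv,zta,kxbm] add [mlne,hiri] -> 11 lines: ofbp xllkr qiu mlne hiri fmgu zjb fuera miqrf tmg ikq
Hunk 2: at line 2 remove [qiu,mlne] add [pnwfb,qyg,apieu] -> 12 lines: ofbp xllkr pnwfb qyg apieu hiri fmgu zjb fuera miqrf tmg ikq
Hunk 3: at line 9 remove [miqrf] add [njz,pkrgg,tqro] -> 14 lines: ofbp xllkr pnwfb qyg apieu hiri fmgu zjb fuera njz pkrgg tqro tmg ikq
Hunk 4: at line 3 remove [qyg] add [hiivy,lmhx,mgz] -> 16 lines: ofbp xllkr pnwfb hiivy lmhx mgz apieu hiri fmgu zjb fuera njz pkrgg tqro tmg ikq
Hunk 5: at line 6 remove [hiri,fmgu,zjb] add [afnb,jzd] -> 15 lines: ofbp xllkr pnwfb hiivy lmhx mgz apieu afnb jzd fuera njz pkrgg tqro tmg ikq
Hunk 6: at line 4 remove [mgz,apieu,afnb] add [esqp,ytfb,sgcl] -> 15 lines: ofbp xllkr pnwfb hiivy lmhx esqp ytfb sgcl jzd fuera njz pkrgg tqro tmg ikq
Final line 1: ofbp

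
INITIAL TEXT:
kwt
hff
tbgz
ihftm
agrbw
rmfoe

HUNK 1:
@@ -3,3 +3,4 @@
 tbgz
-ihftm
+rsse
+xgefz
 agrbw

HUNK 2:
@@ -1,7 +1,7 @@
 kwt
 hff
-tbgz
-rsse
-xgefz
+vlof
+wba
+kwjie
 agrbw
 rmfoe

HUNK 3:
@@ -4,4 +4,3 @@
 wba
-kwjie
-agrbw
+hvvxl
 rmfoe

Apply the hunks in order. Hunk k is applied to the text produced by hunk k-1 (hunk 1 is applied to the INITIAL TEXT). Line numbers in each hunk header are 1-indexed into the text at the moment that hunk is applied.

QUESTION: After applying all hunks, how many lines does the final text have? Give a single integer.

Hunk 1: at line 3 remove [ihftm] add [rsse,xgefz] -> 7 lines: kwt hff tbgz rsse xgefz agrbw rmfoe
Hunk 2: at line 1 remove [tbgz,rsse,xgefz] add [vlof,wba,kwjie] -> 7 lines: kwt hff vlof wba kwjie agrbw rmfoe
Hunk 3: at line 4 remove [kwjie,agrbw] add [hvvxl] -> 6 lines: kwt hff vlof wba hvvxl rmfoe
Final line count: 6

Answer: 6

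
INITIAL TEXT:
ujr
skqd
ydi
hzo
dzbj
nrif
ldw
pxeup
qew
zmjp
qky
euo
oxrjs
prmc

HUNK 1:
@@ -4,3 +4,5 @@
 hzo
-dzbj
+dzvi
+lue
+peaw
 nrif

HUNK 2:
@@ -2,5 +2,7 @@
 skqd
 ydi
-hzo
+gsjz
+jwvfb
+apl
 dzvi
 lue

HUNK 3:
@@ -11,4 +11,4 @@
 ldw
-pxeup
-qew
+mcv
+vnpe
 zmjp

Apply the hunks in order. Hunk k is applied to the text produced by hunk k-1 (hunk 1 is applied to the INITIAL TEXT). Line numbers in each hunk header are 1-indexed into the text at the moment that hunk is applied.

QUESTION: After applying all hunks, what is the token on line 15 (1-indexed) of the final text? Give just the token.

Hunk 1: at line 4 remove [dzbj] add [dzvi,lue,peaw] -> 16 lines: ujr skqd ydi hzo dzvi lue peaw nrif ldw pxeup qew zmjp qky euo oxrjs prmc
Hunk 2: at line 2 remove [hzo] add [gsjz,jwvfb,apl] -> 18 lines: ujr skqd ydi gsjz jwvfb apl dzvi lue peaw nrif ldw pxeup qew zmjp qky euo oxrjs prmc
Hunk 3: at line 11 remove [pxeup,qew] add [mcv,vnpe] -> 18 lines: ujr skqd ydi gsjz jwvfb apl dzvi lue peaw nrif ldw mcv vnpe zmjp qky euo oxrjs prmc
Final line 15: qky

Answer: qky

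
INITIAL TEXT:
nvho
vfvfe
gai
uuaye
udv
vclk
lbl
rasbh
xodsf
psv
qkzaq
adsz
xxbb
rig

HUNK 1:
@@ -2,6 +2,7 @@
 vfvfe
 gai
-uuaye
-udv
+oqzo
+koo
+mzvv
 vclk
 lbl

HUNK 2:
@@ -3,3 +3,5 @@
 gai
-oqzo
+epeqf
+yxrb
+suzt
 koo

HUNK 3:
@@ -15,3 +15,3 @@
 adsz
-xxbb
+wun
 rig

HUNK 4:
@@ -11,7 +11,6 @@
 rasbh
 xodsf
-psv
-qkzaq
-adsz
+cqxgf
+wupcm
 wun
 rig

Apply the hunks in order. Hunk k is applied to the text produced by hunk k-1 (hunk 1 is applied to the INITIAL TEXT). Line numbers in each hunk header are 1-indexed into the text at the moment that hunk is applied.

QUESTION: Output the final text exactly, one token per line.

Hunk 1: at line 2 remove [uuaye,udv] add [oqzo,koo,mzvv] -> 15 lines: nvho vfvfe gai oqzo koo mzvv vclk lbl rasbh xodsf psv qkzaq adsz xxbb rig
Hunk 2: at line 3 remove [oqzo] add [epeqf,yxrb,suzt] -> 17 lines: nvho vfvfe gai epeqf yxrb suzt koo mzvv vclk lbl rasbh xodsf psv qkzaq adsz xxbb rig
Hunk 3: at line 15 remove [xxbb] add [wun] -> 17 lines: nvho vfvfe gai epeqf yxrb suzt koo mzvv vclk lbl rasbh xodsf psv qkzaq adsz wun rig
Hunk 4: at line 11 remove [psv,qkzaq,adsz] add [cqxgf,wupcm] -> 16 lines: nvho vfvfe gai epeqf yxrb suzt koo mzvv vclk lbl rasbh xodsf cqxgf wupcm wun rig

Answer: nvho
vfvfe
gai
epeqf
yxrb
suzt
koo
mzvv
vclk
lbl
rasbh
xodsf
cqxgf
wupcm
wun
rig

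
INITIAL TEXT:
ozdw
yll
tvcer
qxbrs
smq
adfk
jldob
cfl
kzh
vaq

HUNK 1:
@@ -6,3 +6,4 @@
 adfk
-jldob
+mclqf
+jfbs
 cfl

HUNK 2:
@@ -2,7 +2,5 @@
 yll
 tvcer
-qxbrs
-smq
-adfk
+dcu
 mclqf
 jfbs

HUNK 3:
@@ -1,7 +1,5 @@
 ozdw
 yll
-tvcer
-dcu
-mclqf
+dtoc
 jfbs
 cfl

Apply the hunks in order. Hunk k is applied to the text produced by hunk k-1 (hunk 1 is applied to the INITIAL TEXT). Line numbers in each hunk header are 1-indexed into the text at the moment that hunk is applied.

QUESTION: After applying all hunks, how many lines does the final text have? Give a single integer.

Answer: 7

Derivation:
Hunk 1: at line 6 remove [jldob] add [mclqf,jfbs] -> 11 lines: ozdw yll tvcer qxbrs smq adfk mclqf jfbs cfl kzh vaq
Hunk 2: at line 2 remove [qxbrs,smq,adfk] add [dcu] -> 9 lines: ozdw yll tvcer dcu mclqf jfbs cfl kzh vaq
Hunk 3: at line 1 remove [tvcer,dcu,mclqf] add [dtoc] -> 7 lines: ozdw yll dtoc jfbs cfl kzh vaq
Final line count: 7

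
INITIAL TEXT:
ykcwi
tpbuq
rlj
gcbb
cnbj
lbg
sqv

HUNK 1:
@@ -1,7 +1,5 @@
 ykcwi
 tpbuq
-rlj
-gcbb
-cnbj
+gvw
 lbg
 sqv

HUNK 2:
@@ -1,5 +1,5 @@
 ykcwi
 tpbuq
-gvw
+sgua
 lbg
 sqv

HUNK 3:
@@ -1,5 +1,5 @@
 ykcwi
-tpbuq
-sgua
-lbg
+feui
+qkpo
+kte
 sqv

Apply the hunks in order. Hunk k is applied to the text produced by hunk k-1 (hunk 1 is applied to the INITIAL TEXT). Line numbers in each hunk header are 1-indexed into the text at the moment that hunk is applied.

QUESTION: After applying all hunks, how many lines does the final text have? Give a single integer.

Answer: 5

Derivation:
Hunk 1: at line 1 remove [rlj,gcbb,cnbj] add [gvw] -> 5 lines: ykcwi tpbuq gvw lbg sqv
Hunk 2: at line 1 remove [gvw] add [sgua] -> 5 lines: ykcwi tpbuq sgua lbg sqv
Hunk 3: at line 1 remove [tpbuq,sgua,lbg] add [feui,qkpo,kte] -> 5 lines: ykcwi feui qkpo kte sqv
Final line count: 5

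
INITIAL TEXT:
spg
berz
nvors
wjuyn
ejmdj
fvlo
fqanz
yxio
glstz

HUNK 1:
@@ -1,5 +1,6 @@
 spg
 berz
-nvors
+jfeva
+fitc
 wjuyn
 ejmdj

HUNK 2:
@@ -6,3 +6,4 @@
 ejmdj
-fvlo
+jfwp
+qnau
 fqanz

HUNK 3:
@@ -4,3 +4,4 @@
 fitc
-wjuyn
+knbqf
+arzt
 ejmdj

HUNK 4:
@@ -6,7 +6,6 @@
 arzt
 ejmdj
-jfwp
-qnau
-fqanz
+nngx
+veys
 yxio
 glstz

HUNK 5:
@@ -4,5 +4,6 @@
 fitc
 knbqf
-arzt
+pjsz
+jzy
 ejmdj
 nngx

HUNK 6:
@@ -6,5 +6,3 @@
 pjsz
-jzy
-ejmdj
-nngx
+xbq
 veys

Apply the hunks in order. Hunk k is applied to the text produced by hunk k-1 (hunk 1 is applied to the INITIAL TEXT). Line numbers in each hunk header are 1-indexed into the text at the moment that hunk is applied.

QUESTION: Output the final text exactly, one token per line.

Answer: spg
berz
jfeva
fitc
knbqf
pjsz
xbq
veys
yxio
glstz

Derivation:
Hunk 1: at line 1 remove [nvors] add [jfeva,fitc] -> 10 lines: spg berz jfeva fitc wjuyn ejmdj fvlo fqanz yxio glstz
Hunk 2: at line 6 remove [fvlo] add [jfwp,qnau] -> 11 lines: spg berz jfeva fitc wjuyn ejmdj jfwp qnau fqanz yxio glstz
Hunk 3: at line 4 remove [wjuyn] add [knbqf,arzt] -> 12 lines: spg berz jfeva fitc knbqf arzt ejmdj jfwp qnau fqanz yxio glstz
Hunk 4: at line 6 remove [jfwp,qnau,fqanz] add [nngx,veys] -> 11 lines: spg berz jfeva fitc knbqf arzt ejmdj nngx veys yxio glstz
Hunk 5: at line 4 remove [arzt] add [pjsz,jzy] -> 12 lines: spg berz jfeva fitc knbqf pjsz jzy ejmdj nngx veys yxio glstz
Hunk 6: at line 6 remove [jzy,ejmdj,nngx] add [xbq] -> 10 lines: spg berz jfeva fitc knbqf pjsz xbq veys yxio glstz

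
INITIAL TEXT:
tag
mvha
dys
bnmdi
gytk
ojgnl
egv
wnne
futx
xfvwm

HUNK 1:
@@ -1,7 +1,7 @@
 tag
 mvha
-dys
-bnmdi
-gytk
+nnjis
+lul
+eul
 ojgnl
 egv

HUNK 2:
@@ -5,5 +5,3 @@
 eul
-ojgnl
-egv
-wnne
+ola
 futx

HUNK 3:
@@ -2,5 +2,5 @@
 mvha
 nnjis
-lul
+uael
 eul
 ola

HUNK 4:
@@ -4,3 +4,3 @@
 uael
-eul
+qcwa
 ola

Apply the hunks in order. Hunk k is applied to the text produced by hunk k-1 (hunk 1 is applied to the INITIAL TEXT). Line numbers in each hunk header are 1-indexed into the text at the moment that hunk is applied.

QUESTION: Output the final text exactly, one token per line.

Hunk 1: at line 1 remove [dys,bnmdi,gytk] add [nnjis,lul,eul] -> 10 lines: tag mvha nnjis lul eul ojgnl egv wnne futx xfvwm
Hunk 2: at line 5 remove [ojgnl,egv,wnne] add [ola] -> 8 lines: tag mvha nnjis lul eul ola futx xfvwm
Hunk 3: at line 2 remove [lul] add [uael] -> 8 lines: tag mvha nnjis uael eul ola futx xfvwm
Hunk 4: at line 4 remove [eul] add [qcwa] -> 8 lines: tag mvha nnjis uael qcwa ola futx xfvwm

Answer: tag
mvha
nnjis
uael
qcwa
ola
futx
xfvwm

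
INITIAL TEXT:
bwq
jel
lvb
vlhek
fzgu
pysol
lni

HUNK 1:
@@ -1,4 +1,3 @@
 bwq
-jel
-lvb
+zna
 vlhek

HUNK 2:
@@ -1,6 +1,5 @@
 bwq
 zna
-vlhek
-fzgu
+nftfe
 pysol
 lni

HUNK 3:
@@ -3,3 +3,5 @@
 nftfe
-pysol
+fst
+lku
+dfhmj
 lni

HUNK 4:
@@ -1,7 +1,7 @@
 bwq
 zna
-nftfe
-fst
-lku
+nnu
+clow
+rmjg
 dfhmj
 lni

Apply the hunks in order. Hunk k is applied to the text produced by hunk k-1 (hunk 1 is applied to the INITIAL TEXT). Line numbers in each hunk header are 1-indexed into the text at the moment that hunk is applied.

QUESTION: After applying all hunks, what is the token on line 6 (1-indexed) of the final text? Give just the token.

Hunk 1: at line 1 remove [jel,lvb] add [zna] -> 6 lines: bwq zna vlhek fzgu pysol lni
Hunk 2: at line 1 remove [vlhek,fzgu] add [nftfe] -> 5 lines: bwq zna nftfe pysol lni
Hunk 3: at line 3 remove [pysol] add [fst,lku,dfhmj] -> 7 lines: bwq zna nftfe fst lku dfhmj lni
Hunk 4: at line 1 remove [nftfe,fst,lku] add [nnu,clow,rmjg] -> 7 lines: bwq zna nnu clow rmjg dfhmj lni
Final line 6: dfhmj

Answer: dfhmj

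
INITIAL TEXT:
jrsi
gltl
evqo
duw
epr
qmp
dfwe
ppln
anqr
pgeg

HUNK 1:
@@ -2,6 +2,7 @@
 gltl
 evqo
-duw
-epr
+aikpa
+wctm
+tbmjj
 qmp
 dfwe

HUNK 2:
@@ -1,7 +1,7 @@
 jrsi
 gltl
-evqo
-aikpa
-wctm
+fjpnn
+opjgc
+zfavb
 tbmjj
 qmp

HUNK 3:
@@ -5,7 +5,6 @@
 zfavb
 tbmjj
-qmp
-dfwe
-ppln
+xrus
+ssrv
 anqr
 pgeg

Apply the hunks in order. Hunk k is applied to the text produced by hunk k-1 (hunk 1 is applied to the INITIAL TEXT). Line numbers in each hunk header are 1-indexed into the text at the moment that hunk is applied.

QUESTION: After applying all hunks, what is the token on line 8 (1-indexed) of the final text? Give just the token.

Hunk 1: at line 2 remove [duw,epr] add [aikpa,wctm,tbmjj] -> 11 lines: jrsi gltl evqo aikpa wctm tbmjj qmp dfwe ppln anqr pgeg
Hunk 2: at line 1 remove [evqo,aikpa,wctm] add [fjpnn,opjgc,zfavb] -> 11 lines: jrsi gltl fjpnn opjgc zfavb tbmjj qmp dfwe ppln anqr pgeg
Hunk 3: at line 5 remove [qmp,dfwe,ppln] add [xrus,ssrv] -> 10 lines: jrsi gltl fjpnn opjgc zfavb tbmjj xrus ssrv anqr pgeg
Final line 8: ssrv

Answer: ssrv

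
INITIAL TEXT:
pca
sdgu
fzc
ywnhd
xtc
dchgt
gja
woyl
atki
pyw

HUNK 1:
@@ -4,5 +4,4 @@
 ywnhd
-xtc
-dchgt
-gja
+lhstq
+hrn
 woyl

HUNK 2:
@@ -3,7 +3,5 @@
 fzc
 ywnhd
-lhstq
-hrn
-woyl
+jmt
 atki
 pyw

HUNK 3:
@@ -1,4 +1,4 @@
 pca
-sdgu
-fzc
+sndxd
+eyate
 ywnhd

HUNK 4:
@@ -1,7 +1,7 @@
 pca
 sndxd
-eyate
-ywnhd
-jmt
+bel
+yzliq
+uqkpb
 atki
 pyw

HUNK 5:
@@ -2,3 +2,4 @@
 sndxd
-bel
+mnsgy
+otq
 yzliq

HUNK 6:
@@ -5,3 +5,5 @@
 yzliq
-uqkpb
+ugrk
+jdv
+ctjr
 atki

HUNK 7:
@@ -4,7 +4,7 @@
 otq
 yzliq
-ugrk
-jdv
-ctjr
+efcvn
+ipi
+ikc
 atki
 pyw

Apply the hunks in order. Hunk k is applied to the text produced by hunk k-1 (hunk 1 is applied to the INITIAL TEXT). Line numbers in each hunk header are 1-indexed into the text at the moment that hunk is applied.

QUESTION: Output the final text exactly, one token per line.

Hunk 1: at line 4 remove [xtc,dchgt,gja] add [lhstq,hrn] -> 9 lines: pca sdgu fzc ywnhd lhstq hrn woyl atki pyw
Hunk 2: at line 3 remove [lhstq,hrn,woyl] add [jmt] -> 7 lines: pca sdgu fzc ywnhd jmt atki pyw
Hunk 3: at line 1 remove [sdgu,fzc] add [sndxd,eyate] -> 7 lines: pca sndxd eyate ywnhd jmt atki pyw
Hunk 4: at line 1 remove [eyate,ywnhd,jmt] add [bel,yzliq,uqkpb] -> 7 lines: pca sndxd bel yzliq uqkpb atki pyw
Hunk 5: at line 2 remove [bel] add [mnsgy,otq] -> 8 lines: pca sndxd mnsgy otq yzliq uqkpb atki pyw
Hunk 6: at line 5 remove [uqkpb] add [ugrk,jdv,ctjr] -> 10 lines: pca sndxd mnsgy otq yzliq ugrk jdv ctjr atki pyw
Hunk 7: at line 4 remove [ugrk,jdv,ctjr] add [efcvn,ipi,ikc] -> 10 lines: pca sndxd mnsgy otq yzliq efcvn ipi ikc atki pyw

Answer: pca
sndxd
mnsgy
otq
yzliq
efcvn
ipi
ikc
atki
pyw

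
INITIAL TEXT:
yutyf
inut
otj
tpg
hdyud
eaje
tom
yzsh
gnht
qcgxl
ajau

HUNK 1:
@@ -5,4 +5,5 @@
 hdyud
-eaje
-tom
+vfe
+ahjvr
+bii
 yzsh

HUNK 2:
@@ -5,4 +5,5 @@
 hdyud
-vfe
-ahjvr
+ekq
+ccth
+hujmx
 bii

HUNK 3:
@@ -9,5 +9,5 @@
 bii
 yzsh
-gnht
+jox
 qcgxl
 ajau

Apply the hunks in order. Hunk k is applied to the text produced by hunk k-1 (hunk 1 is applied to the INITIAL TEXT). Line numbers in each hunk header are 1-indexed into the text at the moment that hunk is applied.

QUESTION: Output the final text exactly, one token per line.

Answer: yutyf
inut
otj
tpg
hdyud
ekq
ccth
hujmx
bii
yzsh
jox
qcgxl
ajau

Derivation:
Hunk 1: at line 5 remove [eaje,tom] add [vfe,ahjvr,bii] -> 12 lines: yutyf inut otj tpg hdyud vfe ahjvr bii yzsh gnht qcgxl ajau
Hunk 2: at line 5 remove [vfe,ahjvr] add [ekq,ccth,hujmx] -> 13 lines: yutyf inut otj tpg hdyud ekq ccth hujmx bii yzsh gnht qcgxl ajau
Hunk 3: at line 9 remove [gnht] add [jox] -> 13 lines: yutyf inut otj tpg hdyud ekq ccth hujmx bii yzsh jox qcgxl ajau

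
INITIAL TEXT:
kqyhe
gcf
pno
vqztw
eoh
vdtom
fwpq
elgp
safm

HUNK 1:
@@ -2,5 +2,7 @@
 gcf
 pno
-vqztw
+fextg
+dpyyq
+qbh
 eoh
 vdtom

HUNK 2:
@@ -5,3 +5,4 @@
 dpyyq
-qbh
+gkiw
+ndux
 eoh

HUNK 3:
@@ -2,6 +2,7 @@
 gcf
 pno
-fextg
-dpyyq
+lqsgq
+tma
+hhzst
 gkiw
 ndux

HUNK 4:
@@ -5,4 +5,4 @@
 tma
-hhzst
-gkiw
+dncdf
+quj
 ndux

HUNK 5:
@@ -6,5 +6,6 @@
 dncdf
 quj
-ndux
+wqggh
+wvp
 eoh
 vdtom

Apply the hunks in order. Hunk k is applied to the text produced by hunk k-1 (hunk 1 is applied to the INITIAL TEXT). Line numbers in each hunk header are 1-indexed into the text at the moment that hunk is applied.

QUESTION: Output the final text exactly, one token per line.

Answer: kqyhe
gcf
pno
lqsgq
tma
dncdf
quj
wqggh
wvp
eoh
vdtom
fwpq
elgp
safm

Derivation:
Hunk 1: at line 2 remove [vqztw] add [fextg,dpyyq,qbh] -> 11 lines: kqyhe gcf pno fextg dpyyq qbh eoh vdtom fwpq elgp safm
Hunk 2: at line 5 remove [qbh] add [gkiw,ndux] -> 12 lines: kqyhe gcf pno fextg dpyyq gkiw ndux eoh vdtom fwpq elgp safm
Hunk 3: at line 2 remove [fextg,dpyyq] add [lqsgq,tma,hhzst] -> 13 lines: kqyhe gcf pno lqsgq tma hhzst gkiw ndux eoh vdtom fwpq elgp safm
Hunk 4: at line 5 remove [hhzst,gkiw] add [dncdf,quj] -> 13 lines: kqyhe gcf pno lqsgq tma dncdf quj ndux eoh vdtom fwpq elgp safm
Hunk 5: at line 6 remove [ndux] add [wqggh,wvp] -> 14 lines: kqyhe gcf pno lqsgq tma dncdf quj wqggh wvp eoh vdtom fwpq elgp safm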